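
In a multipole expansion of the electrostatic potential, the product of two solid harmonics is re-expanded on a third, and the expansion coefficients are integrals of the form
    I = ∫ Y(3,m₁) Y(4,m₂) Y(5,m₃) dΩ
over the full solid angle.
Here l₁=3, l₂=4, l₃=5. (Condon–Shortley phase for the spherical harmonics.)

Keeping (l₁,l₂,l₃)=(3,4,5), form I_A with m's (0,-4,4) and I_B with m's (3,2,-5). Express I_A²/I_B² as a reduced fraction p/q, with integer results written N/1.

56/25

Same 3,4,5: normalisation and zero-m 3j drop out of the ratio.
A: Δ: 2! 4! 6! / 13! → 1/180180; sum: t=0:+1/8640 = 1/8640; 3j²(3 4 5; 0 -4 4) = Δ·Π!·Σ² = 28/715  (sign -1)
B: Δ: 2! 4! 6! / 13! → 1/180180; sum: t=0:+1/34560 = 1/34560; 3j²(3 4 5; 3 2 -5) = Δ·Π!·Σ² = 5/286  (sign +1)
I_A²/I_B² = (28/715)/(5/286) = 56/25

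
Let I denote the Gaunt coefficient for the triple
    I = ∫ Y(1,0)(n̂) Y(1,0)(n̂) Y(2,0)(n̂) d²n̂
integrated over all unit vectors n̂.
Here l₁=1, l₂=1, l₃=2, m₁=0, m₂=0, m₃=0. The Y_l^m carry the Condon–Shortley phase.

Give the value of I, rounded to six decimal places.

m-sum 0 ✓  L=4 even ✓  0≤2≤2 ✓
Π(2lᵢ+1) = 3×3×5 = 45
triangle coeff Δ(1,1,2) = 1/30
Σ_t [0,0]: t=0:+1/1 = 1/1
(3j)²=2/15 [(1 1 2; 0 0 0)], sign=+1
(m-triple is (0,0,0) — same symbol as above.)
⇒ 4πI² = 4/5
I = (+1)√(4/5/(4π)) = 0.25231325

0.252313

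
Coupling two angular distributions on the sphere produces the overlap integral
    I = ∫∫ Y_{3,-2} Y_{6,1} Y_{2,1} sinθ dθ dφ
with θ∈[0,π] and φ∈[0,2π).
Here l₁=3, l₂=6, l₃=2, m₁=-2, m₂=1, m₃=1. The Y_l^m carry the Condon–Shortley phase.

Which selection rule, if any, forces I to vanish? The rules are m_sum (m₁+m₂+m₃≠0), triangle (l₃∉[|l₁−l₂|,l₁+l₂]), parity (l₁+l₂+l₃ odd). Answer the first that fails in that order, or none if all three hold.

triangle

m₁+m₂+m₃ = -2 + 1 + 1 = 0  ✓
triangle: |3−6|=3 ≤ l₃=2 ≤ 3+6=9  ✗
parity: l₁+l₂+l₃ = 11 is odd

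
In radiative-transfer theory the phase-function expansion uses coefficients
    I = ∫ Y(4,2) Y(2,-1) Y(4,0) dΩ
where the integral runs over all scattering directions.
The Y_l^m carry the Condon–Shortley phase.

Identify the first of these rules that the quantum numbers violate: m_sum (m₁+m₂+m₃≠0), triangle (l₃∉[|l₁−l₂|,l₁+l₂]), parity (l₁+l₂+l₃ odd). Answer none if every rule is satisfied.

m₁+m₂+m₃ = 2 − 1 + 0 = 1  ✗
triangle: |4−2|=2 ≤ l₃=4 ≤ 4+2=6
parity: l₁+l₂+l₃ = 10 is even

m_sum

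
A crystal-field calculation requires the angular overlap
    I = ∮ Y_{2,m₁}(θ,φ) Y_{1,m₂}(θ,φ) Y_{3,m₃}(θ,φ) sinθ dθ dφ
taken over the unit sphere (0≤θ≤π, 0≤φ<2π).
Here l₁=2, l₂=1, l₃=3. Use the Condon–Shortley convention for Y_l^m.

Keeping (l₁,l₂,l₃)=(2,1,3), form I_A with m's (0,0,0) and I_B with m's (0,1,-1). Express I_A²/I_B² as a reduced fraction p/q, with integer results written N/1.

3/2

Shared (l₁,l₂,l₃)=(2,1,3): N and (l;000)² cancel in I_A²/I_B².
A: Δ = 0!·4!·2!/7! = 1/105; Racah Σ t=0..0: t=0:+1/4 = 1/4; ⇒ 3j(2 1 3; 0 0 0)² = 3/35, sgn -1
B: Δ = 0!·4!·2!/7! = 1/105; Racah Σ t=0..0: t=0:+1/8 = 1/8; ⇒ 3j(2 1 3; 0 1 -1)² = 2/35, sgn +1
I_A²/I_B² = (3/35)/(2/35) = 3/2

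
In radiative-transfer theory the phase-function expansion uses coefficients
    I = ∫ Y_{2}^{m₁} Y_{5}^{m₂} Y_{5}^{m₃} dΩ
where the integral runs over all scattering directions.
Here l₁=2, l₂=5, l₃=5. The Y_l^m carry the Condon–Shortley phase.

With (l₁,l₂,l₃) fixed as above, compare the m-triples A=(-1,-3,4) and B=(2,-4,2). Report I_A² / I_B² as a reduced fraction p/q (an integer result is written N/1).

49/24

l's match ⇒ only the (l;m) 3-j factors differ between A and B.
A: triangle coeff Δ(2,5,5) = 1/38610; Σ_t [1,2]: t=1:−1/10080 t=2:+1/80640 = -1/11520; (3j)²=49/1430 [(2 5 5; -1 -3 4)], sign=+1
B: triangle coeff Δ(2,5,5) = 1/38610; Σ_t [0,0]: t=0:+1/20160 = 1/20160; (3j)²=12/715 [(2 5 5; 2 -4 2)], sign=-1
I_A²/I_B² = (49/1430)/(12/715) = 49/24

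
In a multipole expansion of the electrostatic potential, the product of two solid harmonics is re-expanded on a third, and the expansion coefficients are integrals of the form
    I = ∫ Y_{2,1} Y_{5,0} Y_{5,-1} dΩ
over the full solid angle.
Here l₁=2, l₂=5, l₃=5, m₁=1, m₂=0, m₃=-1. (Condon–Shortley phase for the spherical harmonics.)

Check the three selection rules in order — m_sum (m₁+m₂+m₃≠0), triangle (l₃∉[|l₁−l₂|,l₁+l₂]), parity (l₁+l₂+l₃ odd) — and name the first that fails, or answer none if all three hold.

azimuthal sum: 1 + 0 − 1 = 0  ✓
3 ≤ 5 ≤ 7 (triangle on l)  ✓
L = 2 + 5 + 5 = 12 (even)  ✓

none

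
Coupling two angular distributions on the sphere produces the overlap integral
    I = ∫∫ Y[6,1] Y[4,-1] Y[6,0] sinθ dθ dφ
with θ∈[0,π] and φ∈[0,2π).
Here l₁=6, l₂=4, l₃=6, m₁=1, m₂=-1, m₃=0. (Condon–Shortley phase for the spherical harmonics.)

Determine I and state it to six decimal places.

m-sum 0 ✓  L=16 even ✓  2≤6≤10 ✓
Π(2lᵢ+1) = 13×9×13 = 1521
triangle coeff Δ(6,4,6) = 1/15315300
Σ_t [0,4]: t=0:+1/829440 t=1:−1/25920 t=2:+1/9216 t=3:−1/25920 t=4:+1/829440 = 7/207360
(3j)²=28/2431 [(6 4 6; 0 0 0)], sign=+1
Σ_t [0,3]: t=0:+1/103680 t=1:−1/13824 t=2:+1/17280 t=3:−1/207360 = -1/103680
(3j)²=10/7293 [(6 4 6; 1 -1 0)], sign=-1
⇒ 4πI² = 840/34969
I = (-1)√(840/34969/(4π)) = -0.04372130

-0.043721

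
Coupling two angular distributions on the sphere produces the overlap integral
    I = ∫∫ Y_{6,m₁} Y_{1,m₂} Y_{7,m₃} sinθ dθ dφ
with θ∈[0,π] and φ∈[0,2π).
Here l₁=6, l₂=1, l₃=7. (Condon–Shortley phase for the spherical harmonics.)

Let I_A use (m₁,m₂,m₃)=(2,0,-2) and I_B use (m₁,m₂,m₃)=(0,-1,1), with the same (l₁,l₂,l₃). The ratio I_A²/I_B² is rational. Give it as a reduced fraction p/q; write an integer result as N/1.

45/28

Shared (l₁,l₂,l₃)=(6,1,7): N and (l;000)² cancel in I_A²/I_B².
A: Δ = 0!·12!·2!/15! = 1/1365; Racah Σ t=0..0: t=0:+1/967680 = 1/967680; ⇒ 3j(6 1 7; 2 0 -2)² = 3/91, sgn -1
B: Δ = 0!·12!·2!/15! = 1/1365; Racah Σ t=0..0: t=0:+1/1036800 = 1/1036800; ⇒ 3j(6 1 7; 0 -1 1)² = 4/195, sgn +1
I_A²/I_B² = (3/91)/(4/195) = 45/28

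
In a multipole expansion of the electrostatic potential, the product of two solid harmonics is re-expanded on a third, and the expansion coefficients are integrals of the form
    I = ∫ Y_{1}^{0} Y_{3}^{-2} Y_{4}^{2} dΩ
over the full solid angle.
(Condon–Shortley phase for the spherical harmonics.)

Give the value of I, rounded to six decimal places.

0.213244

Rules hold: Σm=0, L=8 even, 2≤4≤4.
N = 3·7·9 = 189
Δ = 0!·2!·6!/9! = 1/252
Racah Σ t=0..0: t=0:+1/36 = 1/36
⇒ 3j(1 3 4; 0 0 0)² = 4/63, sgn +1
Racah Σ t=0..0: t=0:+1/120 = 1/120
⇒ 3j(1 3 4; 0 -2 2)² = 1/21, sgn +1
4πI² = N·(3j₀)²·(3jₘ)² = 4/7
I = +1·√(0.571429/4π) = 0.21324362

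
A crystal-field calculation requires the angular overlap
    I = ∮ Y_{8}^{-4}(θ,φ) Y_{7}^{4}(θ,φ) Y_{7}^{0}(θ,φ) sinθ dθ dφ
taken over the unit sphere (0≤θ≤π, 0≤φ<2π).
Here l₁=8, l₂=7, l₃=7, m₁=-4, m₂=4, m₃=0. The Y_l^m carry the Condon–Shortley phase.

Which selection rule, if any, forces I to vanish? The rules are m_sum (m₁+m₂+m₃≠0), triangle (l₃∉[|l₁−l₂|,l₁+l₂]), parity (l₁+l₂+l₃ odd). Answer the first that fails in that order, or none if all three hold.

azimuthal sum: -4 + 4 + 0 = 0  ✓
1 ≤ 7 ≤ 15 (triangle on l)  ✓
L = 8 + 7 + 7 = 22 (even)  ✓

none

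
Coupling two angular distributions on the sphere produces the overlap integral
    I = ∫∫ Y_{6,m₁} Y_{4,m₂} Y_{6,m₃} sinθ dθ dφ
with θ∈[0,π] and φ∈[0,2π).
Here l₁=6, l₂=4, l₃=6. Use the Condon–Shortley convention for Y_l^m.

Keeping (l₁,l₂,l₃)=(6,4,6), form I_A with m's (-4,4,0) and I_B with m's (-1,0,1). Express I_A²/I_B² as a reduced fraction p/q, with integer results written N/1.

2205/1024

l's match ⇒ only the (l;m) 3-j factors differ between A and B.
A: triangle coeff Δ(6,4,6) = 1/15315300; Σ_t [4,4]: t=4:+1/829440 = 1/829440; (3j)²=35/2431 [(6 4 6; -4 4 0)], sign=+1
B: triangle coeff Δ(6,4,6) = 1/15315300; Σ_t [0,4]: t=0:+1/2903040 t=1:−1/51840 t=2:+1/11520 t=3:−1/20736 t=4:+1/414720 = 1/45360; (3j)²=1024/153153 [(6 4 6; -1 0 1)], sign=-1
I_A²/I_B² = (35/2431)/(1024/153153) = 2205/1024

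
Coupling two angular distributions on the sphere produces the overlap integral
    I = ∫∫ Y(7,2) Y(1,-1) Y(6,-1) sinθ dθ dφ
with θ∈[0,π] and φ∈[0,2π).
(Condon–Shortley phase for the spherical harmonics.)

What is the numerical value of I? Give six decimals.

m-sum 0 ✓  L=14 even ✓  6≤6≤8 ✓
Π(2lᵢ+1) = 15×3×13 = 585
triangle coeff Δ(7,1,6) = 1/1365
Σ_t [1,1]: t=1:−1/518400 = -1/518400
(3j)²=7/195 [(7 1 6; 0 0 0)], sign=-1
Σ_t [0,0]: t=0:+1/1209600 = 1/1209600
(3j)²=12/455 [(7 1 6; 2 -1 -1)], sign=-1
⇒ 4πI² = 36/65
I = (+1)√(36/65/(4π)) = 0.20993732

0.209937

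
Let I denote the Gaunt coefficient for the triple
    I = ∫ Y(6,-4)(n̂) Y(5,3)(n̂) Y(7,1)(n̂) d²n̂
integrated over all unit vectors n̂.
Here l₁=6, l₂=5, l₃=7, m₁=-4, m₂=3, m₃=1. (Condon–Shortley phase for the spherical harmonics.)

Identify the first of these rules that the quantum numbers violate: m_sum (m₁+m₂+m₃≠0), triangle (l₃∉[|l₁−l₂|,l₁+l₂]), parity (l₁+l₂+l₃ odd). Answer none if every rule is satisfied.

none

azimuthal sum: -4 + 3 + 1 = 0  ✓
1 ≤ 7 ≤ 11 (triangle on l)  ✓
L = 6 + 5 + 7 = 18 (even)  ✓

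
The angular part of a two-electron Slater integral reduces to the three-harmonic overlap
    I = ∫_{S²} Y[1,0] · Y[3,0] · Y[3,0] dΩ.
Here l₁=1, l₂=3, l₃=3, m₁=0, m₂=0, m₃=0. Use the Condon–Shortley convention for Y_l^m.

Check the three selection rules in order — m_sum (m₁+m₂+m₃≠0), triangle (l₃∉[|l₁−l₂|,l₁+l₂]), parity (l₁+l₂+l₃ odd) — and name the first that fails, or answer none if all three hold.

parity

azimuthal sum: 0 + 0 + 0 = 0  ✓
2 ≤ 3 ≤ 4 (triangle on l)  ✓
L = 1 + 3 + 3 = 7 (odd)  ✗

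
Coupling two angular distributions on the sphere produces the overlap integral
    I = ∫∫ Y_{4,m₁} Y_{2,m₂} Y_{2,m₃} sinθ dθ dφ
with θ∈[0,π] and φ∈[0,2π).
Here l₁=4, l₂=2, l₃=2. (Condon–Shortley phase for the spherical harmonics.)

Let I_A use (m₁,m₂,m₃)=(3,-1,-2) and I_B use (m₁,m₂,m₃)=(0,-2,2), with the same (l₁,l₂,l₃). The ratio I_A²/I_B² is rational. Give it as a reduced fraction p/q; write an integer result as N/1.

35/1

Same 4,2,2: normalisation and zero-m 3j drop out of the ratio.
A: Δ: 4! 4! 0! / 9! → 1/630; sum: t=1:−1/144 = -1/144; 3j²(4 2 2; 3 -1 -2) = Δ·Π!·Σ² = 1/18  (sign -1)
B: Δ: 4! 4! 0! / 9! → 1/630; sum: t=0:+1/576 = 1/576; 3j²(4 2 2; 0 -2 2) = Δ·Π!·Σ² = 1/630  (sign +1)
I_A²/I_B² = (1/18)/(1/630) = 35/1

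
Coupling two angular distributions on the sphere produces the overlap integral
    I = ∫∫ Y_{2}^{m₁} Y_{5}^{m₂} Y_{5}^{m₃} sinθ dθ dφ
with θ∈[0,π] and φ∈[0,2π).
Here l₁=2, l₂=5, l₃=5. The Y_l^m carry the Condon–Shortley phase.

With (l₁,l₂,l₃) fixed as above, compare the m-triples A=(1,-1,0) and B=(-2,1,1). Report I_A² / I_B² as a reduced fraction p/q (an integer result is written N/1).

l's match ⇒ only the (l;m) 3-j factors differ between A and B.
A: triangle coeff Δ(2,5,5) = 1/38610; Σ_t [0,1]: t=0:+1/1152 t=1:−1/1440 = 1/5760; (3j)²=1/858 [(2 5 5; 1 -1 0)], sign=-1
B: triangle coeff Δ(2,5,5) = 1/38610; Σ_t [2,2]: t=2:+1/2304 = 1/2304; (3j)²=5/143 [(2 5 5; -2 1 1)], sign=+1
I_A²/I_B² = (1/858)/(5/143) = 1/30

1/30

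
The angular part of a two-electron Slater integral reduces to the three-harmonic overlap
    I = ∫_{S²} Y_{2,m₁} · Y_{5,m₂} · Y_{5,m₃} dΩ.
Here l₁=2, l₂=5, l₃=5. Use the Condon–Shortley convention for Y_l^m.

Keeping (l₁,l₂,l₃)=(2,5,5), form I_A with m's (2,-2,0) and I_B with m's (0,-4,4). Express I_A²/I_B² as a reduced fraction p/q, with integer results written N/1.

Same 2,5,5: normalisation and zero-m 3j drop out of the ratio.
A: Δ: 2! 2! 8! / 13! → 1/38610; sum: t=0:+1/2880 = 1/2880; 3j²(2 5 5; 2 -2 0) = Δ·Π!·Σ² = 14/429  (sign -1)
B: Δ: 2! 2! 8! / 13! → 1/38610; sum: t=0:+1/20160 t=1:−1/40320 = 1/40320; 3j²(2 5 5; 0 -4 4) = Δ·Π!·Σ² = 6/715  (sign -1)
I_A²/I_B² = (14/429)/(6/715) = 35/9

35/9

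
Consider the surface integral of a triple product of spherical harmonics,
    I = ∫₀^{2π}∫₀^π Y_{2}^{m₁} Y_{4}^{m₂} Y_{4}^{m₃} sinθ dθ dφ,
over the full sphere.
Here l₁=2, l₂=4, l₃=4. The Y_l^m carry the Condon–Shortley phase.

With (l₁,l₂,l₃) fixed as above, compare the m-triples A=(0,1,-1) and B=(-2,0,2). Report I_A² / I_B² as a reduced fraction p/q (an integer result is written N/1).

289/540

l's match ⇒ only the (l;m) 3-j factors differ between A and B.
A: triangle coeff Δ(2,4,4) = 1/13860; Σ_t [0,2]: t=0:+1/480 t=1:−1/48 t=2:+1/144 = -17/1440; (3j)²=289/13860 [(2 4 4; 0 1 -1)], sign=+1
B: triangle coeff Δ(2,4,4) = 1/13860; Σ_t [2,2]: t=2:+1/192 = 1/192; (3j)²=3/77 [(2 4 4; -2 0 2)], sign=+1
I_A²/I_B² = (289/13860)/(3/77) = 289/540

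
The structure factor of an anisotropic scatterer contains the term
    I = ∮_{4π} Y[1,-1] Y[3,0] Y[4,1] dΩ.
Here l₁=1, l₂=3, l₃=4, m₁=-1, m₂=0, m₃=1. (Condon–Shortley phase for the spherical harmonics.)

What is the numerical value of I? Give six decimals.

-0.194664

Checks pass: Σm=0; 8 even; l₃=4∈[2,4].
(2·1+1)(2·3+1)(2·4+1) = 189
Δ: 0! 2! 6! / 9! → 1/252
sum: t=0:+1/36 = 1/36
3j²(1 3 4; 0 0 0) = Δ·Π!·Σ² = 4/63  (sign +1)
sum: t=0:+1/72 = 1/72
3j²(1 3 4; -1 0 1) = Δ·Π!·Σ² = 5/126  (sign -1)
combine: 4πI² = 189·4/63·5/126 = 10/21
take √, sign -1: I = -0.19466390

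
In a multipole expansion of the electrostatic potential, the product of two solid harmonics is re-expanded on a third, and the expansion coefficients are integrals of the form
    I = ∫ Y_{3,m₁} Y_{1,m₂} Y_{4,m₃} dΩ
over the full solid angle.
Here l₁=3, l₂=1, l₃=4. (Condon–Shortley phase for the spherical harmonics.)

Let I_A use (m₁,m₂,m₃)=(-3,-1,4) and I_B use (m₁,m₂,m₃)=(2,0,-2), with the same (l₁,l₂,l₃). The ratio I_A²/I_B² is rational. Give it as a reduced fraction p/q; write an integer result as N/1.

7/3

Same 3,1,4: normalisation and zero-m 3j drop out of the ratio.
A: Δ: 0! 6! 2! / 9! → 1/252; sum: t=0:+1/1440 = 1/1440; 3j²(3 1 4; -3 -1 4) = Δ·Π!·Σ² = 1/9  (sign +1)
B: Δ: 0! 6! 2! / 9! → 1/252; sum: t=0:+1/120 = 1/120; 3j²(3 1 4; 2 0 -2) = Δ·Π!·Σ² = 1/21  (sign +1)
I_A²/I_B² = (1/9)/(1/21) = 7/3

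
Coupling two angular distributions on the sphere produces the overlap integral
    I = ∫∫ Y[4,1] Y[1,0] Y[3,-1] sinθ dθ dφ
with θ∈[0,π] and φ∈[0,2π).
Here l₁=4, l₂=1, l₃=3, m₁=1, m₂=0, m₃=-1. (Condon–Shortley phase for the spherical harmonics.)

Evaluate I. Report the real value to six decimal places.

m-sum 0 ✓  L=8 even ✓  3≤3≤5 ✓
Π(2lᵢ+1) = 9×3×7 = 189
triangle coeff Δ(4,1,3) = 1/252
Σ_t [1,1]: t=1:−1/36 = -1/36
(3j)²=4/63 [(4 1 3; 0 0 0)], sign=+1
Σ_t [1,1]: t=1:−1/48 = -1/48
(3j)²=5/84 [(4 1 3; 1 0 -1)], sign=-1
⇒ 4πI² = 5/7
I = (-1)√(5/7/(4π)) = -0.23841361

-0.238414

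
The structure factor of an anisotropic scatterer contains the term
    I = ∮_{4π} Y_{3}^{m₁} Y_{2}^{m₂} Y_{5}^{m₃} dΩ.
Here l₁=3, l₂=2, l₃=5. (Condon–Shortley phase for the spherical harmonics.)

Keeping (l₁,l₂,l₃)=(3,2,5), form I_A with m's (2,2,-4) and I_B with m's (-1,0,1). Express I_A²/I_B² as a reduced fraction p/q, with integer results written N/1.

7/5

Same 3,2,5: normalisation and zero-m 3j drop out of the ratio.
A: Δ: 0! 6! 4! / 11! → 1/2310; sum: t=0:+1/2880 = 1/2880; 3j²(3 2 5; 2 2 -4) = Δ·Π!·Σ² = 3/55  (sign -1)
B: Δ: 0! 6! 4! / 11! → 1/2310; sum: t=0:+1/192 = 1/192; 3j²(3 2 5; -1 0 1) = Δ·Π!·Σ² = 3/77  (sign +1)
I_A²/I_B² = (3/55)/(3/77) = 7/5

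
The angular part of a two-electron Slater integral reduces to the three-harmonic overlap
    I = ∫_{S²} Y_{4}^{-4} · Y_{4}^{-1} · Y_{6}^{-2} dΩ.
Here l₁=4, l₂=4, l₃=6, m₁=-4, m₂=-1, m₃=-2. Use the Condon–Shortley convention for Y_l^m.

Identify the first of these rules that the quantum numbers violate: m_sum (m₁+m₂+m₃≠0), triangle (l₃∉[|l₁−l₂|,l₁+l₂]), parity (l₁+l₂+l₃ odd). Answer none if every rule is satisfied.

m_sum

Σmᵢ = -7  ✗
l₃∈[|l₁−l₂|,l₁+l₂]=[0,8], have l₃=6
Σlᵢ = 14 ⇒ even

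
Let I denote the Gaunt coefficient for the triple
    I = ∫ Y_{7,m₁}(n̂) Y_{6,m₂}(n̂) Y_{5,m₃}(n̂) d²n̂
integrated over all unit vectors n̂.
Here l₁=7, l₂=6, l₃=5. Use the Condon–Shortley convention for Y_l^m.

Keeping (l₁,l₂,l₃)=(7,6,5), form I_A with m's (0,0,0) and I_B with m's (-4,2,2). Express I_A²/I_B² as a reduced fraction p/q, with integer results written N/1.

2800/2673

Same 7,6,5: normalisation and zero-m 3j drop out of the ratio.
A: Δ: 8! 6! 4! / 19! → 1/174594420; sum: t=2:+1/4147200 t=3:−1/207360 t=4:+1/82944 t=5:−1/207360 t=6:+1/4147200 = 1/345600; 3j²(7 6 5; 0 0 0) = Δ·Π!·Σ² = 420/46189  (sign -1)
B: Δ: 8! 6! 4! / 19! → 1/174594420; sum: t=5:−1/3110400 t=6:+1/691200 t=7:−1/1451520 t=8:+1/34836480 = 1/2150400; 3j²(7 6 5; -4 2 2) = Δ·Π!·Σ² = 729/83980  (sign -1)
I_A²/I_B² = (420/46189)/(729/83980) = 2800/2673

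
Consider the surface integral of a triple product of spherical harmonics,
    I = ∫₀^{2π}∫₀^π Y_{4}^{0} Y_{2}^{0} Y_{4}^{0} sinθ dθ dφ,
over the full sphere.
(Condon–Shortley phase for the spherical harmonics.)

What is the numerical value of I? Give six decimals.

Rules hold: Σm=0, L=10 even, 2≤4≤6.
N = 9·5·9 = 405
Δ = 2!·6!·2!/11! = 1/13860
Racah Σ t=0..2: t=0:+1/192 t=1:−1/36 t=2:+1/192 = -5/288
⇒ 3j(4 2 4; 0 0 0)² = 20/693, sgn -1
(m-triple is (0,0,0) — same symbol as above.)
4πI² = N·(3j₀)²·(3jₘ)² = 2000/5929
I = +1·√(0.337325/4π) = 0.16383977

0.163840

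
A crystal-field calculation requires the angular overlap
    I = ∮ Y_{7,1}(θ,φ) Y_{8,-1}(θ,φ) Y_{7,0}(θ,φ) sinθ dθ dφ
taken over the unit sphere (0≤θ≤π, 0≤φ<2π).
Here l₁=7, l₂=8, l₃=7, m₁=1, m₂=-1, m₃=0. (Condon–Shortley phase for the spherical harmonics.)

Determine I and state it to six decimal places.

Checks pass: Σm=0; 22 even; l₃=7∈[1,15].
(2·7+1)(2·8+1)(2·7+1) = 3825
Δ: 8! 6! 8! / 23! → 1/22086194130
sum: t=1:−1/18289152000 t=2:+1/248832000 t=3:−1/24883200 t=4:+1/11943936 t=5:−1/24883200 t=6:+1/248832000 t=7:−1/18289152000 = 11/975421440
3j²(7 8 7; 0 0 0) = Δ·Π!·Σ² = 1750/289731  (sign -1)
sum: t=0:+1/146313216000 t=1:−1/870912000 t=2:+1/49766400 t=3:−1/14929920 t=4:+1/19906560 t=5:−1/124416000 t=6:+1/5225472000 = -11/1950842880
3j²(7 8 7; 1 -1 0) = Δ·Π!·Σ² = 375/193154  (sign +1)
combine: 4πI² = 3825·1750/289731·375/193154 = 24609375/548653937
take √, sign -1: I = -0.05974425

-0.059744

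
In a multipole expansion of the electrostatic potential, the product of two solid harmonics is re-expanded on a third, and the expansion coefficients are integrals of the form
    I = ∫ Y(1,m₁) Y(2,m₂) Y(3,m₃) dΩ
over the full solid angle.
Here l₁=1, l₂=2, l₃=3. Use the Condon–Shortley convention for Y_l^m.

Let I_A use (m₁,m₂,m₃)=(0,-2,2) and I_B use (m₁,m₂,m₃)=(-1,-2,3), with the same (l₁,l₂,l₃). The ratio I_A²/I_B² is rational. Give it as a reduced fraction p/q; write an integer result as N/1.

1/3

Shared (l₁,l₂,l₃)=(1,2,3): N and (l;000)² cancel in I_A²/I_B².
A: Δ = 0!·2!·4!/7! = 1/105; Racah Σ t=0..0: t=0:+1/24 = 1/24; ⇒ 3j(1 2 3; 0 -2 2)² = 1/21, sgn -1
B: Δ = 0!·2!·4!/7! = 1/105; Racah Σ t=0..0: t=0:+1/48 = 1/48; ⇒ 3j(1 2 3; -1 -2 3)² = 1/7, sgn +1
I_A²/I_B² = (1/21)/(1/7) = 1/3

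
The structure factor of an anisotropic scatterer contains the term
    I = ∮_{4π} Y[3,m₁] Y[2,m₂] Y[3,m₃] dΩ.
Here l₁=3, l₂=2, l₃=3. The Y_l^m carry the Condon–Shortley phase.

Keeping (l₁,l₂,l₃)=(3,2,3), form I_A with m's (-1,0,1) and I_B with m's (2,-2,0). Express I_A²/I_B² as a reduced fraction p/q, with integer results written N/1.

Shared (l₁,l₂,l₃)=(3,2,3): N and (l;000)² cancel in I_A²/I_B².
A: Δ = 2!·4!·2!/9! = 1/3780; Racah Σ t=0..2: t=0:+1/96 t=1:−1/6 t=2:+1/16 = -3/32; ⇒ 3j(3 2 3; -1 0 1)² = 3/140, sgn -1
B: Δ = 2!·4!·2!/9! = 1/3780; Racah Σ t=0..0: t=0:+1/24 = 1/24; ⇒ 3j(3 2 3; 2 -2 0)² = 1/21, sgn -1
I_A²/I_B² = (3/140)/(1/21) = 9/20

9/20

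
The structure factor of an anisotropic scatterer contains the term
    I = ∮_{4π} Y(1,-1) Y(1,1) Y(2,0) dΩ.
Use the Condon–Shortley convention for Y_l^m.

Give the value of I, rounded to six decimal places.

Rules hold: Σm=0, L=4 even, 0≤2≤2.
N = 3·3·5 = 45
Δ = 0!·2!·2!/5! = 1/30
Racah Σ t=0..0: t=0:+1/1 = 1/1
⇒ 3j(1 1 2; 0 0 0)² = 2/15, sgn +1
Racah Σ t=0..0: t=0:+1/4 = 1/4
⇒ 3j(1 1 2; -1 1 0)² = 1/30, sgn +1
4πI² = N·(3j₀)²·(3jₘ)² = 1/5
I = +1·√(0.2/4π) = 0.12615663

0.126157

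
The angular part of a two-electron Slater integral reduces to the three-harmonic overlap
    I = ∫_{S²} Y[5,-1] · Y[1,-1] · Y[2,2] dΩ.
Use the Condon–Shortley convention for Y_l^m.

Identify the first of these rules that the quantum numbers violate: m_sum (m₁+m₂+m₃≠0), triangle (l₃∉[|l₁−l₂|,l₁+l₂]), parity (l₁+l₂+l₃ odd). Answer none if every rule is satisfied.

Σmᵢ = 0  ✓
l₃∈[|l₁−l₂|,l₁+l₂]=[4,6], have l₃=2  ✗
Σlᵢ = 8 ⇒ even

triangle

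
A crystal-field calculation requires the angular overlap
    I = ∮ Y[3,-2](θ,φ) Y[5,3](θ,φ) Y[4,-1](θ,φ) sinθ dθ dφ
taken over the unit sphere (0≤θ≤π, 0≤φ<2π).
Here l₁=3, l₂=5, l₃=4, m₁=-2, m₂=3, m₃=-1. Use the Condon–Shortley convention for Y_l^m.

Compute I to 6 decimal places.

Rules hold: Σm=0, L=12 even, 2≤4≤8.
N = 7·11·9 = 693
Δ = 4!·2!·6!/13! = 1/180180
Racah Σ t=1..3: t=1:−1/576 t=2:+1/144 t=3:−1/576 = 1/288
⇒ 3j(3 5 4; 0 0 0)² = 20/1001, sgn +1
Racah Σ t=3..4: t=3:−1/1440 t=4:+1/1152 = 1/5760
⇒ 3j(3 5 4; -2 3 -1)² = 1/858, sgn -1
4πI² = N·(3j₀)²·(3jₘ)² = 30/1859
I = -1·√(0.0161377/4π) = -0.03583571

-0.035836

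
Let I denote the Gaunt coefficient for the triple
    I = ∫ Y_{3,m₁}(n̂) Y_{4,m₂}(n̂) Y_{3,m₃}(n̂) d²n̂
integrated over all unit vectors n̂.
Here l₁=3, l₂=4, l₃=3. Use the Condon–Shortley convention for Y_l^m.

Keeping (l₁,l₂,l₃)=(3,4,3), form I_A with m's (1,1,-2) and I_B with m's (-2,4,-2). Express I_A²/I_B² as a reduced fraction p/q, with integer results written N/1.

Shared (l₁,l₂,l₃)=(3,4,3): N and (l;000)² cancel in I_A²/I_B².
A: Δ = 4!·2!·4!/11! = 1/34650; Racah Σ t=1..2: t=1:−1/144 t=2:+1/48 = 1/72; ⇒ 3j(3 4 3; 1 1 -2)² = 16/693, sgn -1
B: Δ = 4!·2!·4!/11! = 1/34650; Racah Σ t=4..4: t=4:+1/576 = 1/576; ⇒ 3j(3 4 3; -2 4 -2)² = 5/99, sgn -1
I_A²/I_B² = (16/693)/(5/99) = 16/35

16/35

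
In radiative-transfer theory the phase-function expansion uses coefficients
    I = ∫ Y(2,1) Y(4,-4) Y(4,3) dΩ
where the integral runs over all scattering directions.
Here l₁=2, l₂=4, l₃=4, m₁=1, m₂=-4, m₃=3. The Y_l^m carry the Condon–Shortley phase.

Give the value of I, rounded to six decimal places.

0.198645

m-sum 0 ✓  L=10 even ✓  2≤4≤6 ✓
Π(2lᵢ+1) = 5×9×9 = 405
triangle coeff Δ(2,4,4) = 1/13860
Σ_t [0,2]: t=0:+1/192 t=1:−1/36 t=2:+1/192 = -5/288
(3j)²=20/693 [(2 4 4; 0 0 0)], sign=-1
Σ_t [0,0]: t=0:+1/1440 = 1/1440
(3j)²=7/165 [(2 4 4; 1 -4 3)], sign=-1
⇒ 4πI² = 60/121
I = (+1)√(60/121/(4π)) = 0.19864517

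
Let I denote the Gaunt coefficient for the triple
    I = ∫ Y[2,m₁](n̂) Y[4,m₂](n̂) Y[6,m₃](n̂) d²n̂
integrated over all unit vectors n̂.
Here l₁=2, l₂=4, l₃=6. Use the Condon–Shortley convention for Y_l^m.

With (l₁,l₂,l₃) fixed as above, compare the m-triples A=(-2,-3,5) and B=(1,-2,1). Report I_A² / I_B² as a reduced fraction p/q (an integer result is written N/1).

Same 2,4,6: normalisation and zero-m 3j drop out of the ratio.
A: Δ: 0! 4! 8! / 13! → 1/6435; sum: t=0:+1/120960 = 1/120960; 3j²(2 4 6; -2 -3 5) = Δ·Π!·Σ² = 2/39  (sign -1)
B: Δ: 0! 4! 8! / 13! → 1/6435; sum: t=0:+1/8640 = 1/8640; 3j²(2 4 6; 1 -2 1) = Δ·Π!·Σ² = 14/1287  (sign -1)
I_A²/I_B² = (2/39)/(14/1287) = 33/7

33/7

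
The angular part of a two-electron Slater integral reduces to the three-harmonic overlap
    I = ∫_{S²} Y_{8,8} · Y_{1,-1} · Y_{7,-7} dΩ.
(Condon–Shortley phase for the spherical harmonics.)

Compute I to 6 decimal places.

Rules hold: Σm=0, L=16 even, 7≤7≤9.
N = 17·3·15 = 765
Δ = 2!·14!·0!/17! = 1/2040
Racah Σ t=1..1: t=1:−1/25401600 = -1/25401600
⇒ 3j(8 1 7; 0 0 0)² = 8/255, sgn +1
Racah Σ t=0..0: t=0:+1/174356582400 = 1/174356582400
⇒ 3j(8 1 7; 8 -1 -7)² = 1/17, sgn +1
4πI² = N·(3j₀)²·(3jₘ)² = 24/17
I = +1·√(1.41176/4π) = 0.33517856

0.335179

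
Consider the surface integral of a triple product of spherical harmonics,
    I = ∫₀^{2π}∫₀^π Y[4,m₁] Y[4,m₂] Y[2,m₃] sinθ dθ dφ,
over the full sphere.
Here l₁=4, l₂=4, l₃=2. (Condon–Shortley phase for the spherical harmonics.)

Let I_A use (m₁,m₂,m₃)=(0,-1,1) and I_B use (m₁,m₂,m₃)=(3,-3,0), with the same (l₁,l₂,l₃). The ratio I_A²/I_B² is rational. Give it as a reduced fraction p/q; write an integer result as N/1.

Shared (l₁,l₂,l₃)=(4,4,2): N and (l;000)² cancel in I_A²/I_B².
A: Δ = 6!·2!·2!/11! = 1/13860; Racah Σ t=2..3: t=2:+1/96 t=3:−1/72 = -1/288; ⇒ 3j(4 4 2; 0 -1 1)² = 1/462, sgn +1
B: Δ = 6!·2!·2!/11! = 1/13860; Racah Σ t=0..1: t=0:+1/720 t=1:−1/480 = -1/1440; ⇒ 3j(4 4 2; 3 -3 0)² = 7/1980, sgn -1
I_A²/I_B² = (1/462)/(7/1980) = 30/49

30/49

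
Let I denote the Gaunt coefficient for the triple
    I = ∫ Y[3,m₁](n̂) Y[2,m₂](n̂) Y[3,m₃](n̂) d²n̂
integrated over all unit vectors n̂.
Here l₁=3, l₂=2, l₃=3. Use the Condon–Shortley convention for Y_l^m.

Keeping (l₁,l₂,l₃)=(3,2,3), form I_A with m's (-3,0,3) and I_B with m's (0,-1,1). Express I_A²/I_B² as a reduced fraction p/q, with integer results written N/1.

25/2

Same 3,2,3: normalisation and zero-m 3j drop out of the ratio.
A: Δ: 2! 4! 2! / 9! → 1/3780; sum: t=2:+1/96 = 1/96; 3j²(3 2 3; -3 0 3) = Δ·Π!·Σ² = 5/84  (sign +1)
B: Δ: 2! 4! 2! / 9! → 1/3780; sum: t=0:+1/12 t=1:−1/8 = -1/24; 3j²(3 2 3; 0 -1 1) = Δ·Π!·Σ² = 1/210  (sign -1)
I_A²/I_B² = (5/84)/(1/210) = 25/2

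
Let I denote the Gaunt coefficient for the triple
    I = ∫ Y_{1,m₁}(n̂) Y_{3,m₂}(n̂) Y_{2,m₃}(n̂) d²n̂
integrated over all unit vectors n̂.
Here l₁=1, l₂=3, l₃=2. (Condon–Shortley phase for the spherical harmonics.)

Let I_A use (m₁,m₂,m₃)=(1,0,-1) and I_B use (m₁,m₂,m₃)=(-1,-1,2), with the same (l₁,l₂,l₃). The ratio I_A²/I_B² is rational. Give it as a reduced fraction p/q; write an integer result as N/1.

l's match ⇒ only the (l;m) 3-j factors differ between A and B.
A: triangle coeff Δ(1,3,2) = 1/105; Σ_t [0,0]: t=0:+1/12 = 1/12; (3j)²=1/35 [(1 3 2; 1 0 -1)], sign=-1
B: triangle coeff Δ(1,3,2) = 1/105; Σ_t [2,2]: t=2:+1/48 = 1/48; (3j)²=1/105 [(1 3 2; -1 -1 2)], sign=+1
I_A²/I_B² = (1/35)/(1/105) = 3/1

3/1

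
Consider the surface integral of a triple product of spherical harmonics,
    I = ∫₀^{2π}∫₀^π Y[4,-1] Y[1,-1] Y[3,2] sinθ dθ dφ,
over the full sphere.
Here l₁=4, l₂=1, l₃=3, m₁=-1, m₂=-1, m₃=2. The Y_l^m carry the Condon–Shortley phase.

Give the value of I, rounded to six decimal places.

-0.106622

Rules hold: Σm=0, L=8 even, 3≤3≤5.
N = 9·3·7 = 189
Δ = 2!·6!·0!/9! = 1/252
Racah Σ t=1..1: t=1:−1/36 = -1/36
⇒ 3j(4 1 3; 0 0 0)² = 4/63, sgn +1
Racah Σ t=0..0: t=0:+1/240 = 1/240
⇒ 3j(4 1 3; -1 -1 2)² = 1/84, sgn -1
4πI² = N·(3j₀)²·(3jₘ)² = 1/7
I = -1·√(0.142857/4π) = -0.10662181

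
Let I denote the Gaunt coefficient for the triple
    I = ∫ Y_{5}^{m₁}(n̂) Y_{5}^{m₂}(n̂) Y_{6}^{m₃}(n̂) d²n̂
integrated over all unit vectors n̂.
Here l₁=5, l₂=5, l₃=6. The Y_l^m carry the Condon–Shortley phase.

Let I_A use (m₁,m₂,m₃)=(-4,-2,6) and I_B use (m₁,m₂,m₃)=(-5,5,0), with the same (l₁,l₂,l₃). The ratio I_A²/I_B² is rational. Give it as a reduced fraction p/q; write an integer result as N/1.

308/25

l's match ⇒ only the (l;m) 3-j factors differ between A and B.
A: triangle coeff Δ(5,5,6) = 1/28588560; Σ_t [3,3]: t=3:−1/3110400 = -1/3110400; (3j)²=21/1105 [(5 5 6; -4 -2 6)], sign=-1
B: triangle coeff Δ(5,5,6) = 1/28588560; Σ_t [4,4]: t=4:+1/12441600 = 1/12441600; (3j)²=15/9724 [(5 5 6; -5 5 0)], sign=+1
I_A²/I_B² = (21/1105)/(15/9724) = 308/25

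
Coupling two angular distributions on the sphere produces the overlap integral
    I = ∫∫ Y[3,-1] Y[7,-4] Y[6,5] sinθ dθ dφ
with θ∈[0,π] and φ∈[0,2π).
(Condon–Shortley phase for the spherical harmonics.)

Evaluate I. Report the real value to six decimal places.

m-sum 0 ✓  L=16 even ✓  4≤6≤10 ✓
Π(2lᵢ+1) = 7×15×13 = 1365
triangle coeff Δ(3,7,6) = 1/2042040
Σ_t [1,3]: t=1:−1/207360 t=2:+1/57600 t=3:−1/207360 = 1/129600
(3j)²=168/12155 [(3 7 6; 0 0 0)], sign=+1
Σ_t [2,3]: t=2:+1/2903040 t=3:−1/21772800 = 13/43545600
(3j)²=143/7140 [(3 7 6; -1 -4 5)], sign=-1
⇒ 4πI² = 546/1445
I = (-1)√(546/1445/(4π)) = -0.17340334

-0.173403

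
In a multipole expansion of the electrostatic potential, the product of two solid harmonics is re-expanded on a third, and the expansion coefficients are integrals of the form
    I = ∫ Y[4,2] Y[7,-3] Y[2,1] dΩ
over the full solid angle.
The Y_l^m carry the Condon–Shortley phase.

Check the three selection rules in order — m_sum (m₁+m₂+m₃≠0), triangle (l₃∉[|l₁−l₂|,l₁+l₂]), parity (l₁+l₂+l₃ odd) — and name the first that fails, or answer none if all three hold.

triangle

Σmᵢ = 0  ✓
l₃∈[|l₁−l₂|,l₁+l₂]=[3,11], have l₃=2  ✗
Σlᵢ = 13 ⇒ odd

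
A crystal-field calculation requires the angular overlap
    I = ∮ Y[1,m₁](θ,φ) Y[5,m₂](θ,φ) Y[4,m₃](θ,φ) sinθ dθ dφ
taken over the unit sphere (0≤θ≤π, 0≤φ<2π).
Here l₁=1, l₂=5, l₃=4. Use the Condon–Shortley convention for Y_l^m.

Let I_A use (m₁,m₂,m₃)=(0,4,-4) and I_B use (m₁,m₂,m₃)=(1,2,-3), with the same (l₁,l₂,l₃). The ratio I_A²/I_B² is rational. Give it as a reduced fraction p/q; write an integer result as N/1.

3/1

l's match ⇒ only the (l;m) 3-j factors differ between A and B.
A: triangle coeff Δ(1,5,4) = 1/495; Σ_t [1,1]: t=1:−1/40320 = -1/40320; (3j)²=1/55 [(1 5 4; 0 4 -4)], sign=-1
B: triangle coeff Δ(1,5,4) = 1/495; Σ_t [0,0]: t=0:+1/10080 = 1/10080; (3j)²=1/165 [(1 5 4; 1 2 -3)], sign=-1
I_A²/I_B² = (1/55)/(1/165) = 3/1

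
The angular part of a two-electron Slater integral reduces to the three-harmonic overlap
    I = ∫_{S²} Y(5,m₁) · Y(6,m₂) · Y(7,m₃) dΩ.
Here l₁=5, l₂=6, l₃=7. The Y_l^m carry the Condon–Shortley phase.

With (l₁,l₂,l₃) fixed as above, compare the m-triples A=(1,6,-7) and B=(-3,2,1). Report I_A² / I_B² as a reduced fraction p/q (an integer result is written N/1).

7865/392

Same 5,6,7: normalisation and zero-m 3j drop out of the ratio.
A: Δ: 4! 6! 8! / 19! → 1/174594420; sum: t=4:+1/696729600 = 1/696729600; 3j²(5 6 7; 1 6 -7) = Δ·Π!·Σ² = 11/1292  (sign +1)
B: Δ: 4! 6! 8! / 19! → 1/174594420; sum: t=2:+1/4147200 t=3:−1/518400 t=4:+1/663552 = -1/5529600; 3j²(5 6 7; -3 2 1) = Δ·Π!·Σ² = 98/230945  (sign -1)
I_A²/I_B² = (11/1292)/(98/230945) = 7865/392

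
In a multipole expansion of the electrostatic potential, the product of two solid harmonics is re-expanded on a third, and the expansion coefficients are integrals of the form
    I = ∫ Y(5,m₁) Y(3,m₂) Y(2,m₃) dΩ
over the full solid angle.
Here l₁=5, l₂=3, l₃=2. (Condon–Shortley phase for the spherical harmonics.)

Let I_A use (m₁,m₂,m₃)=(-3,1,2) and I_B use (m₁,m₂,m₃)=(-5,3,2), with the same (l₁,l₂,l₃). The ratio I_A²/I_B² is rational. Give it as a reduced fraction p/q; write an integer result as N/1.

1/3

Same 5,3,2: normalisation and zero-m 3j drop out of the ratio.
A: Δ: 6! 4! 0! / 11! → 1/2310; sum: t=4:+1/1152 = 1/1152; 3j²(5 3 2; -3 1 2) = Δ·Π!·Σ² = 1/33  (sign +1)
B: Δ: 6! 4! 0! / 11! → 1/2310; sum: t=6:+1/17280 = 1/17280; 3j²(5 3 2; -5 3 2) = Δ·Π!·Σ² = 1/11  (sign +1)
I_A²/I_B² = (1/33)/(1/11) = 1/3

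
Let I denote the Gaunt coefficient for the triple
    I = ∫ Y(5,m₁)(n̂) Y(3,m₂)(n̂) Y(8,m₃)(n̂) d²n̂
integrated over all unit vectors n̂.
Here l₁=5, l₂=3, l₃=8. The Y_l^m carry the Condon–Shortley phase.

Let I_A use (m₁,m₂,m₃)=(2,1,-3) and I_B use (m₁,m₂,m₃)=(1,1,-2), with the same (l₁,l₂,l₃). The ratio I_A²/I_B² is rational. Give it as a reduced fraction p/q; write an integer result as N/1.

Same 5,3,8: normalisation and zero-m 3j drop out of the ratio.
A: Δ: 0! 10! 6! / 17! → 1/136136; sum: t=0:+1/1451520 = 1/1451520; 3j²(5 3 8; 2 1 -3) = Δ·Π!·Σ² = 75/3094  (sign -1)
B: Δ: 0! 10! 6! / 17! → 1/136136; sum: t=0:+1/829440 = 1/829440; 3j²(5 3 8; 1 1 -2) = Δ·Π!·Σ² = 225/9724  (sign +1)
I_A²/I_B² = (75/3094)/(225/9724) = 22/21

22/21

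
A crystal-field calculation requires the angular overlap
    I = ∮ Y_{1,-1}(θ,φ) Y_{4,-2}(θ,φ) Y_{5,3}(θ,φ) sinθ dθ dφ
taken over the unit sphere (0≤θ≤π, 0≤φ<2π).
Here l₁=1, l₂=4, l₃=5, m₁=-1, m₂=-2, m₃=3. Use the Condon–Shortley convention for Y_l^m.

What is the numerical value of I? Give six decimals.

Checks pass: Σm=0; 10 even; l₃=5∈[3,5].
(2·1+1)(2·4+1)(2·5+1) = 297
Δ: 0! 2! 8! / 11! → 1/495
sum: t=0:+1/576 = 1/576
3j²(1 4 5; 0 0 0) = Δ·Π!·Σ² = 5/99  (sign -1)
sum: t=0:+1/2880 = 1/2880
3j²(1 4 5; -1 -2 3) = Δ·Π!·Σ² = 28/495  (sign +1)
combine: 4πI² = 297·5/99·28/495 = 28/33
take √, sign -1: I = -0.25984664

-0.259847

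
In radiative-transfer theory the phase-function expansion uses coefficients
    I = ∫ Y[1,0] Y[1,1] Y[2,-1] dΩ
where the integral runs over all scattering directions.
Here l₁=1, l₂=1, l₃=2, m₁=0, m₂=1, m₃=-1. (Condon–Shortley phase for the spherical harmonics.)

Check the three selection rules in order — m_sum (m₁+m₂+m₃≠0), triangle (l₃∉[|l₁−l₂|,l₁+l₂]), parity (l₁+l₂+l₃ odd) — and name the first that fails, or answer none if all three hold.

m₁+m₂+m₃ = 0 + 1 − 1 = 0  ✓
triangle: |1−1|=0 ≤ l₃=2 ≤ 1+1=2  ✓
parity: l₁+l₂+l₃ = 4 is even  ✓

none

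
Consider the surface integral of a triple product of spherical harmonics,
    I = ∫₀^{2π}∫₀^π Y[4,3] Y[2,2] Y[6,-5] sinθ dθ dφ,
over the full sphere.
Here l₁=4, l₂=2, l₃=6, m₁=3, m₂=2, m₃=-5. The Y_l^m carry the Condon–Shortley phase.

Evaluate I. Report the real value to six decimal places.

-0.288917

m-sum 0 ✓  L=12 even ✓  2≤6≤6 ✓
Π(2lᵢ+1) = 9×5×13 = 585
triangle coeff Δ(4,2,6) = 1/6435
Σ_t [0,0]: t=0:+1/2304 = 1/2304
(3j)²=5/143 [(4 2 6; 0 0 0)], sign=+1
Σ_t [0,0]: t=0:+1/120960 = 1/120960
(3j)²=2/39 [(4 2 6; 3 2 -5)], sign=-1
⇒ 4πI² = 150/143
I = (-1)√(150/143/(4π)) = -0.28891672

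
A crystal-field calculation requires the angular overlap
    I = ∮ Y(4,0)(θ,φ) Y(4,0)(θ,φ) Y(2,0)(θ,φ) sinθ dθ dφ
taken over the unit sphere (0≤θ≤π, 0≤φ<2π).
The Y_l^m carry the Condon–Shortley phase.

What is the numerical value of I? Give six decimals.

Checks pass: Σm=0; 10 even; l₃=2∈[0,8].
(2·4+1)(2·4+1)(2·2+1) = 405
Δ: 6! 2! 2! / 11! → 1/13860
sum: t=2:+1/192 t=3:−1/36 t=4:+1/192 = -5/288
3j²(4 4 2; 0 0 0) = Δ·Π!·Σ² = 20/693  (sign -1)
(m-triple is (0,0,0) — same symbol as above.)
combine: 4πI² = 405·20/693·20/693 = 2000/5929
take √, sign +1: I = 0.16383977

0.163840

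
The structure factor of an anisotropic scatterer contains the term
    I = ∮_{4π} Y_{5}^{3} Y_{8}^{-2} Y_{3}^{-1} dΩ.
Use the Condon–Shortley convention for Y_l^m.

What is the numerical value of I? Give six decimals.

Checks pass: Σm=0; 16 even; l₃=3∈[3,13].
(2·5+1)(2·8+1)(2·3+1) = 1309
Δ: 10! 0! 6! / 17! → 1/136136
sum: t=5:−1/518400 = -1/518400
3j²(5 8 3; 0 0 0) = Δ·Π!·Σ² = 56/2431  (sign +1)
sum: t=2:+1/3870720 = 1/3870720
3j²(5 8 3; 3 -2 -1) = Δ·Π!·Σ² = 675/136136  (sign +1)
combine: 4πI² = 1309·56/2431·675/136136 = 4725/31603
take √, sign +1: I = 0.10907666

0.109077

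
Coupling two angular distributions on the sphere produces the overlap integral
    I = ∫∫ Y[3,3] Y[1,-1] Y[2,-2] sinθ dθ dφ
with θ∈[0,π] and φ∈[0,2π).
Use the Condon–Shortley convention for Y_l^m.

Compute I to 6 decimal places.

m-sum 0 ✓  L=6 even ✓  2≤2≤4 ✓
Π(2lᵢ+1) = 7×3×5 = 105
triangle coeff Δ(3,1,2) = 1/105
Σ_t [1,1]: t=1:−1/4 = -1/4
(3j)²=3/35 [(3 1 2; 0 0 0)], sign=-1
Σ_t [0,0]: t=0:+1/48 = 1/48
(3j)²=1/7 [(3 1 2; 3 -1 -2)], sign=+1
⇒ 4πI² = 9/7
I = (-1)√(9/7/(4π)) = -0.31986543

-0.319865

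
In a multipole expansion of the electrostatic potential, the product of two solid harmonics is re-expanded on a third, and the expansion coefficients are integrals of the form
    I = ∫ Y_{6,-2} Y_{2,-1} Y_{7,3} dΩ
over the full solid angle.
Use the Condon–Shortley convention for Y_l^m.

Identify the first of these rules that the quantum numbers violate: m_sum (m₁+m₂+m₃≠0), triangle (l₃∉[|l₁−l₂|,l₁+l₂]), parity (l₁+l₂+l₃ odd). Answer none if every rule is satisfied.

azimuthal sum: -2 − 1 + 3 = 0  ✓
4 ≤ 7 ≤ 8 (triangle on l)  ✓
L = 6 + 2 + 7 = 15 (odd)  ✗

parity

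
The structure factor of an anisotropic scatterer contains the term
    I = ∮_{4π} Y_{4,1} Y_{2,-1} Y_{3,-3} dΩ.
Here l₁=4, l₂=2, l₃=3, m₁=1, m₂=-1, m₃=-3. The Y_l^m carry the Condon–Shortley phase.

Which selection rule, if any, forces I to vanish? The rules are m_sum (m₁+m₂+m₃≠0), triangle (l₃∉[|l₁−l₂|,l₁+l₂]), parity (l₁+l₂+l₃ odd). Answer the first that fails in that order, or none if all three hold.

m_sum

azimuthal sum: 1 − 1 − 3 = -3  ✗
2 ≤ 3 ≤ 6 (triangle on l)
L = 4 + 2 + 3 = 9 (odd)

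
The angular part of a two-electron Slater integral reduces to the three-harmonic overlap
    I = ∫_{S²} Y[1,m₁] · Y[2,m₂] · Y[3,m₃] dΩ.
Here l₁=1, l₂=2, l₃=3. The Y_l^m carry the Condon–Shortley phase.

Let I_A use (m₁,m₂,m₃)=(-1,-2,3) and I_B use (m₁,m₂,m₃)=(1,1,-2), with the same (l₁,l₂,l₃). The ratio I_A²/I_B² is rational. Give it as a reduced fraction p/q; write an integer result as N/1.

3/2

l's match ⇒ only the (l;m) 3-j factors differ between A and B.
A: triangle coeff Δ(1,2,3) = 1/105; Σ_t [0,0]: t=0:+1/48 = 1/48; (3j)²=1/7 [(1 2 3; -1 -2 3)], sign=+1
B: triangle coeff Δ(1,2,3) = 1/105; Σ_t [0,0]: t=0:+1/12 = 1/12; (3j)²=2/21 [(1 2 3; 1 1 -2)], sign=-1
I_A²/I_B² = (1/7)/(2/21) = 3/2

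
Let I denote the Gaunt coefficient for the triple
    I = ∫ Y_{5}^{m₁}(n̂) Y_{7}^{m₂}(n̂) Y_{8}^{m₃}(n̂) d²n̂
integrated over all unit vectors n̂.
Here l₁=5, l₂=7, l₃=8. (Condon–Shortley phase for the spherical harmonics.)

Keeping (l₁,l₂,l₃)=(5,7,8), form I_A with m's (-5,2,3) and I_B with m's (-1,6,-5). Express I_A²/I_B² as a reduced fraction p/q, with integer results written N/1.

l's match ⇒ only the (l;m) 3-j factors differ between A and B.
A: triangle coeff Δ(5,7,8) = 1/814773960; Σ_t [4,4]: t=4:+1/248832000 = 1/248832000; (3j)²=63/4199 [(5 7 8; -5 2 3)], sign=-1
B: triangle coeff Δ(5,7,8) = 1/814773960; Σ_t [3,4]: t=3:−1/783820800 t=4:+1/418037760 = 1/895795200; (3j)²=143/23256 [(5 7 8; -1 6 -5)], sign=-1
I_A²/I_B² = (63/4199)/(143/23256) = 4536/1859

4536/1859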